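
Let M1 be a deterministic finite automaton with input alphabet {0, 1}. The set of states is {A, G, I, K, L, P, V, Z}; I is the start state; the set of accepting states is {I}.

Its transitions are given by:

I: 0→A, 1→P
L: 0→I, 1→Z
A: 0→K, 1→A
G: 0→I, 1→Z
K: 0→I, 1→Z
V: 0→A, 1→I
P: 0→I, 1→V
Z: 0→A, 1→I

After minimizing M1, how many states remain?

First remove the unreachable states {G,L}; 6 states remain.
Initial partition by acceptance: {I} | {A,K,P,V,Z}.
Refine {A,K,P,V,Z} on symbol 0: members go to different blocks, giving {A,V,Z} and {K,P}.
On input 0, block {A,V,Z} splits into {V,Z} and {A}.
Stable partition: {I} | {V,Z} | {K,P} | {A} — 4 equivalence classes.

4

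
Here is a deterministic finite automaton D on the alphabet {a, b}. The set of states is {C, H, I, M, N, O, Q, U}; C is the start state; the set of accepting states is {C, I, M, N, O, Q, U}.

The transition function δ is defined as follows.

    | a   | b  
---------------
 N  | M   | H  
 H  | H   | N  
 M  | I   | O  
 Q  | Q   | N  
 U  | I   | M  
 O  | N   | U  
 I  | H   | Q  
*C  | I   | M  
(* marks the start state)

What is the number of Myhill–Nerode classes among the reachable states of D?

All states are reachable from the start state.
Start with accepting vs non-accepting: {C,I,M,N,O,Q,U} | {H}.
Refine {C,I,M,N,O,Q,U} on symbol a: members go to different blocks, giving {C,M,N,O,Q,U} and {I}.
Split {C,M,N,O,Q,U} by δ(·,a) → {N,O,Q} and {C,M,U}.
On input a, block {N,O,Q} splits into {O,Q} and {N}.
Refine {O,Q} on symbol a: members go to different blocks, giving {Q} and {O}.
Refine {C,M,U} on symbol b: members go to different blocks, giving {C,U} and {M}.
No further refinement is possible. Final partition (7 blocks): {Q} | {H} | {I} | {C,U} | {N} | {O} | {M}.

7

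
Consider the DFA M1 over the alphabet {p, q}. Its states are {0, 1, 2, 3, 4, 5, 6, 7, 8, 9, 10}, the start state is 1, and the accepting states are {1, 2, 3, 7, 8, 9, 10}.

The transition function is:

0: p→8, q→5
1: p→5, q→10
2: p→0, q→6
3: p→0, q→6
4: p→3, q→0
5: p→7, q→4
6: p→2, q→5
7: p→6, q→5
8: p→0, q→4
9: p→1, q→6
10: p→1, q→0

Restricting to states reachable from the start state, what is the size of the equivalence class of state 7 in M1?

4

States {9} cannot be reached from the start state, so discard them.
Start with accepting vs non-accepting: {1,2,3,7,8,10} | {0,4,5,6}.
Split {1,2,3,7,8,10} by δ(·,p) → {1,2,3,7,8} and {10}.
Split {1,2,3,7,8} by δ(·,q) → {2,3,7,8} and {1}.
The partition is now stable with 4 blocks: {2,3,7,8} | {0,4,5,6} | {10} | {1}.
The equivalence class containing 7 is {2,3,7,8}, of size 4.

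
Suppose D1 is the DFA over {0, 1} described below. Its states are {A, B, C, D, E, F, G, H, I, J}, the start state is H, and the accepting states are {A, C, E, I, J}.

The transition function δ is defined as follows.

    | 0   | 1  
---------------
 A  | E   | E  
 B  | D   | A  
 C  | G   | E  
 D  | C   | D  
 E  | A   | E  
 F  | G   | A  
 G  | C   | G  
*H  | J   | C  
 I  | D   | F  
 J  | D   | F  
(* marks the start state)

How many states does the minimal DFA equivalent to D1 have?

States {B,I} cannot be reached from the start state, so discard them.
Start with accepting vs non-accepting: {A,C,E,J} | {D,F,G,H}.
On input 0, block {A,C,E,J} splits into {A,E} and {C,J}.
Refine {D,F,G,H} on symbol 0: members go to different blocks, giving {D,G,H} and {F}.
On input 1, block {D,G,H} splits into {D,G} and {H}.
Refine {C,J} on symbol 1: members go to different blocks, giving {C} and {J}.
The partition is now stable with 6 blocks: {A,E} | {D,G} | {C} | {F} | {H} | {J}.

6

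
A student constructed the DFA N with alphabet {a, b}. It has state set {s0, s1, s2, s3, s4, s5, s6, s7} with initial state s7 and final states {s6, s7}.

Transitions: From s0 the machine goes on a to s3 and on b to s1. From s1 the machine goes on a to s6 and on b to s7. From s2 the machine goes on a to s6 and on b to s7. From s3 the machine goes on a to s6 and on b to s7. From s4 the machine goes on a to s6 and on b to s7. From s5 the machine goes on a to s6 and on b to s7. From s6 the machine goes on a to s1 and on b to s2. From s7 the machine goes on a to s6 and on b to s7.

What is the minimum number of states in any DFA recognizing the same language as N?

Reachable states from the start: {s1,s2,s6,s7}. Unreachable: {s0,s3,s4,s5} — drop them.
P0 = {s6,s7} | {s1,s2}.
Refine {s6,s7} on symbol a: members go to different blocks, giving {s6} and {s7}.
The partition is now stable with 3 blocks: {s6} | {s1,s2} | {s7}.

3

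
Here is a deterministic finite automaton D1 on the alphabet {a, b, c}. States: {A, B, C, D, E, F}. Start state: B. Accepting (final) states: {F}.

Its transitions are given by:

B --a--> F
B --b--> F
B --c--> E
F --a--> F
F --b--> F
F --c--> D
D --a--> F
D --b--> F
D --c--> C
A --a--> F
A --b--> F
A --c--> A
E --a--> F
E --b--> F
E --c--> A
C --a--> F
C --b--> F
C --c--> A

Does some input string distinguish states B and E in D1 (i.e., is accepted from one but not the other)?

No

Every state is reachable, so we keep all 6.
Initial partition by acceptance: {F} | {A,B,C,D,E}.
The partition is now stable with 2 blocks: {F} | {A,B,C,D,E}.
B and E lie in the same block of the stable partition, so they are equivalent — no string distinguishes them.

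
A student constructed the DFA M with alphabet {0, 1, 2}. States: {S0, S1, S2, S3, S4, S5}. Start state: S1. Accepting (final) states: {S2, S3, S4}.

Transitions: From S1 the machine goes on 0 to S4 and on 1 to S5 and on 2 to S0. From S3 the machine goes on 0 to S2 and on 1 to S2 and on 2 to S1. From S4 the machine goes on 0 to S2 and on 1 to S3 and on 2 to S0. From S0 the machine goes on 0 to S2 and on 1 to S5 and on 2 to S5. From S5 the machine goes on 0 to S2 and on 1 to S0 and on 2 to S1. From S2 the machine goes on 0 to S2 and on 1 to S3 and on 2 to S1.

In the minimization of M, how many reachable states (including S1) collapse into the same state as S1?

Every state is reachable, so we keep all 6.
P0 = {S2,S3,S4} | {S0,S1,S5}.
Stable partition: {S2,S3,S4} | {S0,S1,S5} — 2 equivalence classes.
State S1 belongs to the block {S0,S1,S5}, which has 3 states.

3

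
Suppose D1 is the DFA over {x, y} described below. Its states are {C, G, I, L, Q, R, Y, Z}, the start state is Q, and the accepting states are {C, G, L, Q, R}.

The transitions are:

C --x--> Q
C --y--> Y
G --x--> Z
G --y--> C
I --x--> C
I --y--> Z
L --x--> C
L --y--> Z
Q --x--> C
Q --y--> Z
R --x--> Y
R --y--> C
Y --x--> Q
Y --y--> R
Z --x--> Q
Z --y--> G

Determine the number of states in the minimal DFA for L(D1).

Reachable states from the start: {C,G,Q,R,Y,Z}. Unreachable: {I,L} — drop them.
Initial partition by acceptance: {C,G,Q,R} | {Y,Z}.
Refine {C,G,Q,R} on symbol x: members go to different blocks, giving {G,R} and {C,Q}.
The partition is now stable with 3 blocks: {G,R} | {Y,Z} | {C,Q}.

3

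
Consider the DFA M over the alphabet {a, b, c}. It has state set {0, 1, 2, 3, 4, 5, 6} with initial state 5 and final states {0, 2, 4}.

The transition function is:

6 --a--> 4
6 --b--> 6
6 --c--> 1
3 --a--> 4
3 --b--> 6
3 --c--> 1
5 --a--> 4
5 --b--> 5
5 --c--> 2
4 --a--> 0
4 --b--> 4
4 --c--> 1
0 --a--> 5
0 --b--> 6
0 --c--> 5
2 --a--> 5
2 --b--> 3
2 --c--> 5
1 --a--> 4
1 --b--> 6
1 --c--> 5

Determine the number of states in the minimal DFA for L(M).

5

Start with accepting vs non-accepting: {0,2,4} | {1,3,5,6}.
Split {0,2,4} by δ(·,a) → {0,2} and {4}.
On input c, block {1,3,5,6} splits into {1,3,6} and {5}.
Split {1,3,6} by δ(·,c) → {3,6} and {1}.
The partition is now stable with 5 blocks: {0,2} | {3,6} | {4} | {5} | {1}.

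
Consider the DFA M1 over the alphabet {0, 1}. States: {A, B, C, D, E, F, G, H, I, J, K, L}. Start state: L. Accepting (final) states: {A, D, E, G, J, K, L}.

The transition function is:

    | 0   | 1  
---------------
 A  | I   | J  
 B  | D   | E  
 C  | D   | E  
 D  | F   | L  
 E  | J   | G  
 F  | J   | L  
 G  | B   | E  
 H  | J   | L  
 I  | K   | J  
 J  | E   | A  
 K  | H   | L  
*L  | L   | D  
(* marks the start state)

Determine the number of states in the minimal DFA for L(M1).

First remove the unreachable states {C}; 11 states remain.
Start with accepting vs non-accepting: {A,D,E,G,J,K,L} | {B,F,H,I}.
Refine {A,D,E,G,J,K,L} on symbol 0: members go to different blocks, giving {A,D,G,K} and {E,J,L}.
Refine {B,F,H,I} on symbol 0: members go to different blocks, giving {B,I} and {F,H}.
Refine {A,D,G,K} on symbol 0: members go to different blocks, giving {A,G} and {D,K}.
On input 1, block {E,J,L} splits into {E,J} and {L}.
No further refinement is possible. Final partition (6 blocks): {A,G} | {B,I} | {E,J} | {F,H} | {D,K} | {L}.

6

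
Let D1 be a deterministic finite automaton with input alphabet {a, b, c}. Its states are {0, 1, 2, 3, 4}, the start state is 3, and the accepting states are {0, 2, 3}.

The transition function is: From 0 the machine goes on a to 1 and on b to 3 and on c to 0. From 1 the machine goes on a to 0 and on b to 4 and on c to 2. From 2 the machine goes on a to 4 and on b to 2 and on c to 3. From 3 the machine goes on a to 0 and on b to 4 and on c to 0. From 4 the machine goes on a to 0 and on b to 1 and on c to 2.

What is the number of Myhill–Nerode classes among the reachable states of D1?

4

Every state is reachable, so we keep all 5.
P0 = {0,2,3} | {1,4}.
Split {0,2,3} by δ(·,a) → {0,2} and {3}.
Split {0,2} by δ(·,b) → {0} and {2}.
Stable partition: {0} | {1,4} | {3} | {2} — 4 equivalence classes.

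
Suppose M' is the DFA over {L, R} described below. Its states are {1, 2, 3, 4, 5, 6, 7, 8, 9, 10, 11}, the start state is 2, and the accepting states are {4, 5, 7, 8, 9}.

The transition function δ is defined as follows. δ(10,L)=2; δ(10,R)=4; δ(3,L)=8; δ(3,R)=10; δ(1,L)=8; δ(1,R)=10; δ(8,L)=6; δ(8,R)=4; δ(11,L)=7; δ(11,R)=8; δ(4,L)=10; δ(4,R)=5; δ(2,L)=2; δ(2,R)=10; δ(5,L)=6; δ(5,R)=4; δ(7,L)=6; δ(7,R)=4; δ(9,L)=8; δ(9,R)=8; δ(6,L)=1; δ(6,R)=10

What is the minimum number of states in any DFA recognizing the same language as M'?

States {3,7,9,11} cannot be reached from the start state, so discard them.
P0 = {4,5,8} | {1,2,6,10}.
On input L, block {1,2,6,10} splits into {2,6,10} and {1}.
Refine {2,6,10} on symbol L: members go to different blocks, giving {2,10} and {6}.
Split {4,5,8} by δ(·,L) → {5,8} and {4}.
Refine {2,10} on symbol R: members go to different blocks, giving {2} and {10}.
No further refinement is possible. Final partition (6 blocks): {5,8} | {2} | {1} | {6} | {4} | {10}.

6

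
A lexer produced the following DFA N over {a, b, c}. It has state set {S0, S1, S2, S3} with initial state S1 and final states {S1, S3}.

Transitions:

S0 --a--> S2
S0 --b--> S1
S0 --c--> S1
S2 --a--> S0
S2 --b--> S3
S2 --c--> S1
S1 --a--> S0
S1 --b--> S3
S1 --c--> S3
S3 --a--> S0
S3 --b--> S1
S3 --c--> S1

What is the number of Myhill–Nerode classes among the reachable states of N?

2

All states are reachable from the start state.
Initial partition by acceptance: {S1,S3} | {S0,S2}.
The partition is now stable with 2 blocks: {S1,S3} | {S0,S2}.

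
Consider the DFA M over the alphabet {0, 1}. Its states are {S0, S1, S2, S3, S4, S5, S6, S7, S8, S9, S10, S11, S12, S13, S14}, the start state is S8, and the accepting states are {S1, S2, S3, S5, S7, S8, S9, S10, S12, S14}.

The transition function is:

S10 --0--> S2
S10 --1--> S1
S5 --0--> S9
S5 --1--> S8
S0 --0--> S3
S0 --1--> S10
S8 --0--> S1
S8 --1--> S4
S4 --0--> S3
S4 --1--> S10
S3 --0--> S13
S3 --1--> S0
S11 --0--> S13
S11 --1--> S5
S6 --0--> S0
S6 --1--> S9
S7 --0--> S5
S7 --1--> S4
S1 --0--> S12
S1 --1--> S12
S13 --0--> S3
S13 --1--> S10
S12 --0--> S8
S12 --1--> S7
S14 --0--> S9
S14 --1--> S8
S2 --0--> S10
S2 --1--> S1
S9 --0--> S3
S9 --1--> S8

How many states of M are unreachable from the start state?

BFS from S8 reaches {S0, S1, S2, S3, S4, S5, S7, S8, S9, S10, S12, S13}; the 3 state(s) S6, S11, S14 are never visited.

3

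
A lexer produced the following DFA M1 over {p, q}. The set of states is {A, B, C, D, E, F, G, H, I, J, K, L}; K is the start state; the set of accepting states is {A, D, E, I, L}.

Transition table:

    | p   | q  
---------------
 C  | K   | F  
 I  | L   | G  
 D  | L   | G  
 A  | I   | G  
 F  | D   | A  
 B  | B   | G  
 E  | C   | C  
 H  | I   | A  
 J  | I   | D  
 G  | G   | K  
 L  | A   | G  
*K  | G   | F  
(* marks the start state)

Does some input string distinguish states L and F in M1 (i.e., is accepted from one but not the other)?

States {B,C,E,H,J} cannot be reached from the start state, so discard them.
P0 = {A,D,I,L} | {F,G,K}.
Refine {F,G,K} on symbol p: members go to different blocks, giving {G,K} and {F}.
Split {G,K} by δ(·,q) → {G} and {K}.
No further refinement is possible. Final partition (4 blocks): {A,D,I,L} | {G} | {F} | {K}.
L and F end up in different blocks, so they are distinguishable. For instance, the string 'ε' is accepted from only L.

Yes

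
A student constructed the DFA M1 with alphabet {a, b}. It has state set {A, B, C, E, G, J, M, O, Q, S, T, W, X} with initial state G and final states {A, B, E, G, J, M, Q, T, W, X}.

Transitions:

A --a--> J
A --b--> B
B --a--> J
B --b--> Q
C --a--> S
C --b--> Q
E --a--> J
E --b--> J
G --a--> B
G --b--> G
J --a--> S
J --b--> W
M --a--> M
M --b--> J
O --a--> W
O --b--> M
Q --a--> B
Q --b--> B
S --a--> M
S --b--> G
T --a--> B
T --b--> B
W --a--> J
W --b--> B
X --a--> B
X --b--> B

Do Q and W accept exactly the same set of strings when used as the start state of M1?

No

States {A,C,E,O,T,X} cannot be reached from the start state, so discard them.
Start with accepting vs non-accepting: {B,G,J,M,Q,W} | {S}.
Split {B,G,J,M,Q,W} by δ(·,a) → {B,G,M,Q,W} and {J}.
Refine {B,G,M,Q,W} on symbol a: members go to different blocks, giving {G,M,Q} and {B,W}.
Split {G,M,Q} by δ(·,a) → {G,Q} and {M}.
Refine {G,Q} on symbol b: members go to different blocks, giving {G} and {Q}.
Split {B,W} by δ(·,b) → {B} and {W}.
The partition is now stable with 7 blocks: {G} | {S} | {J} | {B} | {M} | {Q} | {W}.
Q and W end up in different blocks, so they are distinguishable. For instance, the string 'aa' is accepted from only Q.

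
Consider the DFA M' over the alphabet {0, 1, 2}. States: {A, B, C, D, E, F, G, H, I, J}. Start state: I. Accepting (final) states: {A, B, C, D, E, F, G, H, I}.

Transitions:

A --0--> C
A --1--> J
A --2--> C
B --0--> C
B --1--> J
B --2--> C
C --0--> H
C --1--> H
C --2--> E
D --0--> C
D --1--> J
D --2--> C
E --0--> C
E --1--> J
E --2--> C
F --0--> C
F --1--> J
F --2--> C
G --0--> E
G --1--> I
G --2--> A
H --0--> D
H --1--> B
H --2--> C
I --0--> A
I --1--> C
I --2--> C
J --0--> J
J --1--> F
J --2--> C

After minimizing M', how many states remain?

States {G} cannot be reached from the start state, so discard them.
P0 = {A,B,C,D,E,F,H,I} | {J}.
Refine {A,B,C,D,E,F,H,I} on symbol 1: members go to different blocks, giving {A,B,D,E,F} and {C,H,I}.
Split {C,H,I} by δ(·,0) → {H,I} and {C}.
On input 1, block {H,I} splits into {H} and {I}.
Stable partition: {A,B,D,E,F} | {J} | {H} | {C} | {I} — 5 equivalence classes.

5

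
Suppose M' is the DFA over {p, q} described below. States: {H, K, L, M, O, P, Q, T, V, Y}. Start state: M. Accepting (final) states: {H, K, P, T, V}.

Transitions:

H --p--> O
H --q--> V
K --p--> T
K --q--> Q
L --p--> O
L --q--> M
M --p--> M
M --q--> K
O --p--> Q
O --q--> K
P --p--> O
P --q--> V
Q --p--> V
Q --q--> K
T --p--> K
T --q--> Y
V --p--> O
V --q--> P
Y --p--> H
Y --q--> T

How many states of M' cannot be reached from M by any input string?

BFS from M reaches {H, K, M, O, P, Q, T, V, Y}; the 1 state(s) L are never visited.

1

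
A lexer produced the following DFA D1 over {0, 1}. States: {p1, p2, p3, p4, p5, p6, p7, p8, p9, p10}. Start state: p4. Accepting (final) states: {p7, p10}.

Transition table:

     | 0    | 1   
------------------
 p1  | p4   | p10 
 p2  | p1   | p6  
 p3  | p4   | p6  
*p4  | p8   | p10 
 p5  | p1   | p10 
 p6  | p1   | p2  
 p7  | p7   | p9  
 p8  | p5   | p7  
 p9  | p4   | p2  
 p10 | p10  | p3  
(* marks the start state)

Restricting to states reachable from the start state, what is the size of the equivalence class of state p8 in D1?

Every state is reachable, so we keep all 10.
Start with accepting vs non-accepting: {p7,p10} | {p1,p2,p3,p4,p5,p6,p8,p9}.
Refine {p1,p2,p3,p4,p5,p6,p8,p9} on symbol 1: members go to different blocks, giving {p1,p4,p5,p8} and {p2,p3,p6,p9}.
No further refinement is possible. Final partition (3 blocks): {p7,p10} | {p1,p4,p5,p8} | {p2,p3,p6,p9}.
The equivalence class containing p8 is {p1,p4,p5,p8}, of size 4.

4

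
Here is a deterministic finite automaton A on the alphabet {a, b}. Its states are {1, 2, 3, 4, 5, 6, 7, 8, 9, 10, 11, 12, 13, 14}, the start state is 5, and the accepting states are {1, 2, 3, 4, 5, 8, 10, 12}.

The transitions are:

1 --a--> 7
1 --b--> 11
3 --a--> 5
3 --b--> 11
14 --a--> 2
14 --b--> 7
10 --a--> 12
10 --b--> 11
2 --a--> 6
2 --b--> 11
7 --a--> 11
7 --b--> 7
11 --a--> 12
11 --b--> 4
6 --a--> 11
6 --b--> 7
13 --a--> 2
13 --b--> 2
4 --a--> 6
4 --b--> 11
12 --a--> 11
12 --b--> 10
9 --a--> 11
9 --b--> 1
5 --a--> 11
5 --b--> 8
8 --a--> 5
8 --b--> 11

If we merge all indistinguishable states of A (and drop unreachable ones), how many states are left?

States {1,2,3,9,13,14} cannot be reached from the start state, so discard them.
P0 = {4,5,8,10,12} | {6,7,11}.
Refine {4,5,8,10,12} on symbol a: members go to different blocks, giving {4,5,12} and {8,10}.
Split {4,5,12} by δ(·,b) → {5,12} and {4}.
Refine {6,7,11} on symbol a: members go to different blocks, giving {6,7} and {11}.
The partition is now stable with 5 blocks: {5,12} | {6,7} | {8,10} | {4} | {11}.

5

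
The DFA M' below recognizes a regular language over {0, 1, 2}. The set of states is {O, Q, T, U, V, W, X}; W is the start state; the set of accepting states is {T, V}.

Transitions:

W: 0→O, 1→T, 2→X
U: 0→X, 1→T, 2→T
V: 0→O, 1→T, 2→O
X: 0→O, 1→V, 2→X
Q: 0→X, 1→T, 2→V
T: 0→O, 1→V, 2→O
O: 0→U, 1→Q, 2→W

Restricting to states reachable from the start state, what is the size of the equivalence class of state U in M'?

2

Every state is reachable, so we keep all 7.
Start with accepting vs non-accepting: {T,V} | {O,Q,U,W,X}.
On input 1, block {O,Q,U,W,X} splits into {Q,U,W,X} and {O}.
Split {Q,U,W,X} by δ(·,0) → {Q,U} and {W,X}.
Stable partition: {T,V} | {Q,U} | {O} | {W,X} — 4 equivalence classes.
State U belongs to the block {Q,U}, which has 2 states.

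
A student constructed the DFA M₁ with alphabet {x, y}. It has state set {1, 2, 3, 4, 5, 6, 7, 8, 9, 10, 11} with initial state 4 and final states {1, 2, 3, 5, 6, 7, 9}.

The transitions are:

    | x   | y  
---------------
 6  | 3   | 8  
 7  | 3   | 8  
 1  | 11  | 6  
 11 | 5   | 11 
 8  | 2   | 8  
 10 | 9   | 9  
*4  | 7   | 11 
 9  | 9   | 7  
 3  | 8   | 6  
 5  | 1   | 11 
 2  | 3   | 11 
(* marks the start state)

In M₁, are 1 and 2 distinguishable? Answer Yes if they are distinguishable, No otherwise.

Reachable states from the start: {1,2,3,4,5,6,7,8,11}. Unreachable: {9,10} — drop them.
Initial partition by acceptance: {1,2,3,5,6,7} | {4,8,11}.
On input x, block {1,2,3,5,6,7} splits into {2,5,6,7} and {1,3}.
Stable partition: {2,5,6,7} | {4,8,11} | {1,3} — 3 equivalence classes.
1 and 2 end up in different blocks, so they are distinguishable. For instance, the string 'x' is accepted from only 2.

Yes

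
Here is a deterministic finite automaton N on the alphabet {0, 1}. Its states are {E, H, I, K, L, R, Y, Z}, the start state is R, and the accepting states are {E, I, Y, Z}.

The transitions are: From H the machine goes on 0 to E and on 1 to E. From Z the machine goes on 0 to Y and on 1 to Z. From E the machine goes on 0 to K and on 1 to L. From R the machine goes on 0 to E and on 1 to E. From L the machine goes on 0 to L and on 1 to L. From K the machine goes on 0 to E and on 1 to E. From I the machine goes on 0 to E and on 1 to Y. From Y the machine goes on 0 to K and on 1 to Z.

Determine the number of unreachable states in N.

BFS from R reaches {E, K, L, R}; the 4 state(s) H, I, Y, Z are never visited.

4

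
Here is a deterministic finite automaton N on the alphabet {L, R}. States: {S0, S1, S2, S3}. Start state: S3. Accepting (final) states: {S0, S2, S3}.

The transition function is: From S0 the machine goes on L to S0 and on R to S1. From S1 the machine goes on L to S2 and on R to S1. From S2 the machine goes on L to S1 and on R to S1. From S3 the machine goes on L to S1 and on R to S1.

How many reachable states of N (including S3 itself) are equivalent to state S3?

2

States {S0} cannot be reached from the start state, so discard them.
Start with accepting vs non-accepting: {S2,S3} | {S1}.
Stable partition: {S2,S3} | {S1} — 2 equivalence classes.
State S3 belongs to the block {S2,S3}, which has 2 states.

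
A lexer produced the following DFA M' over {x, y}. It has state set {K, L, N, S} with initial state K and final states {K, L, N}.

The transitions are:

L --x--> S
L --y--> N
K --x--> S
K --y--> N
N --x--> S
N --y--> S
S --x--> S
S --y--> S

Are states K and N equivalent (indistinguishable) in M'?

First remove the unreachable states {L}; 3 states remain.
Start with accepting vs non-accepting: {K,N} | {S}.
Split {K,N} by δ(·,y) → {K} and {N}.
The partition is now stable with 3 blocks: {K} | {S} | {N}.
K and N end up in different blocks, so they are distinguishable. For instance, the string 'y' is accepted from only K.

No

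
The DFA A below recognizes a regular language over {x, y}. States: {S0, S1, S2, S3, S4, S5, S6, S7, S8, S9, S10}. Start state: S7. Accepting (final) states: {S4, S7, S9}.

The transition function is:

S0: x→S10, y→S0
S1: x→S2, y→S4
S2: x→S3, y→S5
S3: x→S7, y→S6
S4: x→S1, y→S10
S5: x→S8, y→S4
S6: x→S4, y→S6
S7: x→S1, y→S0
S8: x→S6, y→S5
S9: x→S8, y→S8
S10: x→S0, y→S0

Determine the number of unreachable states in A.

1

BFS from S7 reaches {S0, S1, S2, S3, S4, S5, S6, S7, S8, S10}; the 1 state(s) S9 are never visited.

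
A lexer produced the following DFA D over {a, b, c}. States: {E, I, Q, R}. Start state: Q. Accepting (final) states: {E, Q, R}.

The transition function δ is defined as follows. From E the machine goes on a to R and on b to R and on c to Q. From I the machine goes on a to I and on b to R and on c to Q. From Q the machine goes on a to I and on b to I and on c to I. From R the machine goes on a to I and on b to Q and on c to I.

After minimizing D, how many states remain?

First remove the unreachable states {E}; 3 states remain.
Initial partition by acceptance: {Q,R} | {I}.
Split {Q,R} by δ(·,b) → {Q} and {R}.
No further refinement is possible. Final partition (3 blocks): {Q} | {I} | {R}.

3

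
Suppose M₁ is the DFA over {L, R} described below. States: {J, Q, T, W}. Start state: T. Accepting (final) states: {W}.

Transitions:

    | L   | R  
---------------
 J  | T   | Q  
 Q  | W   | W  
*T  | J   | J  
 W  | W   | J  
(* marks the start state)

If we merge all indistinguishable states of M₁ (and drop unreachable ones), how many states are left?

4

Start with accepting vs non-accepting: {W} | {J,Q,T}.
Split {J,Q,T} by δ(·,L) → {J,T} and {Q}.
On input R, block {J,T} splits into {J} and {T}.
No further refinement is possible. Final partition (4 blocks): {W} | {J} | {Q} | {T}.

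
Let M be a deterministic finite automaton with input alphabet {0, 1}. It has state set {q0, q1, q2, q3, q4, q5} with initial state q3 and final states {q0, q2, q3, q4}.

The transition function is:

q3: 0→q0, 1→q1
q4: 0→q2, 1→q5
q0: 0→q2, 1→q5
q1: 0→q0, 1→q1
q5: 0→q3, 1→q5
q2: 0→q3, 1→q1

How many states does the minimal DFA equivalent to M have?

2

First remove the unreachable states {q4}; 5 states remain.
Start with accepting vs non-accepting: {q0,q2,q3} | {q1,q5}.
No further refinement is possible. Final partition (2 blocks): {q0,q2,q3} | {q1,q5}.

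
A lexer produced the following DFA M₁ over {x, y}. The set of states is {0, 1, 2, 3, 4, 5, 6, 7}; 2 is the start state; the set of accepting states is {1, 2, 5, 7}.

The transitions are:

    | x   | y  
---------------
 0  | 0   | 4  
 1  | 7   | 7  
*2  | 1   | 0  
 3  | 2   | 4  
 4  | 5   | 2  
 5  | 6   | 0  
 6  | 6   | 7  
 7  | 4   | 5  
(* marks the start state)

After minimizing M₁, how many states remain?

States {3} cannot be reached from the start state, so discard them.
P0 = {1,2,5,7} | {0,4,6}.
On input x, block {1,2,5,7} splits into {1,2} and {5,7}.
On input x, block {1,2} splits into {1} and {2}.
Split {0,4,6} by δ(·,x) → {0,6} and {4}.
Split {0,6} by δ(·,y) → {0} and {6}.
On input x, block {5,7} splits into {5} and {7}.
The partition is now stable with 7 blocks: {1} | {0} | {5} | {2} | {4} | {6} | {7}.

7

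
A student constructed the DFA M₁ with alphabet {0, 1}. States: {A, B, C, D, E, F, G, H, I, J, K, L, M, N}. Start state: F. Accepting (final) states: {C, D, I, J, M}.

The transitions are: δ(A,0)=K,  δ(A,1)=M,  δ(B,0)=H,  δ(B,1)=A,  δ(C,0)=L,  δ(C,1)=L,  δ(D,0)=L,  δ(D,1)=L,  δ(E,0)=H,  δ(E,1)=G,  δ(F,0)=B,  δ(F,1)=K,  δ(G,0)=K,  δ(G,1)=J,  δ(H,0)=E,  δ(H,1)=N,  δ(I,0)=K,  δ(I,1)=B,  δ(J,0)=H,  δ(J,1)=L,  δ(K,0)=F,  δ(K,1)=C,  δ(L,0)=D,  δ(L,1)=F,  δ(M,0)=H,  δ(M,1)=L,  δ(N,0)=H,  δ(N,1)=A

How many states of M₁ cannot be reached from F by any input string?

1

BFS from F reaches {A, B, C, D, E, F, G, H, J, K, L, M, N}; the 1 state(s) I are never visited.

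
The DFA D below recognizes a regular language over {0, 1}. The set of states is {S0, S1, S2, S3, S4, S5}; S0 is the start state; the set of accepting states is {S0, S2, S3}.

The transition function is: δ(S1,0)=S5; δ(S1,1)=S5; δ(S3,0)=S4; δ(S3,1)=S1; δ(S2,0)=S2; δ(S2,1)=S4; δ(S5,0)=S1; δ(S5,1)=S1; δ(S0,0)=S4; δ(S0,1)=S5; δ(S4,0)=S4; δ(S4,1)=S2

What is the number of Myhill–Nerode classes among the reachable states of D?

States {S3} cannot be reached from the start state, so discard them.
P0 = {S0,S2} | {S1,S4,S5}.
Refine {S0,S2} on symbol 0: members go to different blocks, giving {S0} and {S2}.
Refine {S1,S4,S5} on symbol 1: members go to different blocks, giving {S1,S5} and {S4}.
No further refinement is possible. Final partition (4 blocks): {S0} | {S1,S5} | {S2} | {S4}.

4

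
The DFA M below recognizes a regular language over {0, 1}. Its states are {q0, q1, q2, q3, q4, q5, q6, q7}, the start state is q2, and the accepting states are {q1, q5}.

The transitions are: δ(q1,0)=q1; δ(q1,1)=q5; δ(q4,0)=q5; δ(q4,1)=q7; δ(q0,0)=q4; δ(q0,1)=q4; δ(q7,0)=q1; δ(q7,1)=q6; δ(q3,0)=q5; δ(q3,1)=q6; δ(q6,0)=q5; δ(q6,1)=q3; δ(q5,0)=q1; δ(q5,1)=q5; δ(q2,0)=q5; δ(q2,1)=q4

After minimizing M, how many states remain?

States {q0} cannot be reached from the start state, so discard them.
Start with accepting vs non-accepting: {q1,q5} | {q2,q3,q4,q6,q7}.
The partition is now stable with 2 blocks: {q1,q5} | {q2,q3,q4,q6,q7}.

2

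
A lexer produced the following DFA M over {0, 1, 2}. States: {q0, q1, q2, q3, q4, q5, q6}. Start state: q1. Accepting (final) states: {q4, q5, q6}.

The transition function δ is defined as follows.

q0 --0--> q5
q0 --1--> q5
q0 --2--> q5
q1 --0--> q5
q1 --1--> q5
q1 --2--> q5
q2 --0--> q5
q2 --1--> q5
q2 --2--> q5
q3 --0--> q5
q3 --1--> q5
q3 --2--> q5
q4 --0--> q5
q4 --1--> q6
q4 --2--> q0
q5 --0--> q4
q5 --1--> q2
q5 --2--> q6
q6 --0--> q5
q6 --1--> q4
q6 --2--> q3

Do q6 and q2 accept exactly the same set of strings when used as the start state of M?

No

Every state is reachable, so we keep all 7.
Start with accepting vs non-accepting: {q4,q5,q6} | {q0,q1,q2,q3}.
On input 1, block {q4,q5,q6} splits into {q4,q6} and {q5}.
No further refinement is possible. Final partition (3 blocks): {q4,q6} | {q0,q1,q2,q3} | {q5}.
q6 and q2 end up in different blocks, so they are distinguishable. For instance, the string 'ε' is accepted from only q6.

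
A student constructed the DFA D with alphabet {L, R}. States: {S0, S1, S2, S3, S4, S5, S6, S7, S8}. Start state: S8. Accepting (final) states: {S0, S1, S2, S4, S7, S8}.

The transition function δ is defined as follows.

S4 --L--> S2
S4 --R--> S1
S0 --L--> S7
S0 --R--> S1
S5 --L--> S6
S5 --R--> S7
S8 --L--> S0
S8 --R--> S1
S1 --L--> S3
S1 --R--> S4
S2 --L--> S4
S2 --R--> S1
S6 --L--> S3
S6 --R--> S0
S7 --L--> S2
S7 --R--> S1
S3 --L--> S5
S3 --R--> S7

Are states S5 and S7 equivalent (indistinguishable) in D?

P0 = {S0,S1,S2,S4,S7,S8} | {S3,S5,S6}.
On input L, block {S0,S1,S2,S4,S7,S8} splits into {S0,S2,S4,S7,S8} and {S1}.
No further refinement is possible. Final partition (3 blocks): {S0,S2,S4,S7,S8} | {S3,S5,S6} | {S1}.
S5 and S7 end up in different blocks, so they are distinguishable. For instance, the string 'ε' is accepted from only S7.

No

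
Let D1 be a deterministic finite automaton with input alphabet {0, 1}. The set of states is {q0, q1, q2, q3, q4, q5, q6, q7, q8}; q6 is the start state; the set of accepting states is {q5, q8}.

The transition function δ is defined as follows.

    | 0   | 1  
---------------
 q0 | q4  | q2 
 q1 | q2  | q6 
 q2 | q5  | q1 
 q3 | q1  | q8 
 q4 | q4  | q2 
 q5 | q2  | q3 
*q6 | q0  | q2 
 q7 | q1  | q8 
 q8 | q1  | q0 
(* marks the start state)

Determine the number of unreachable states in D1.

1

BFS from q6 reaches {q0, q1, q2, q3, q4, q5, q6, q8}; the 1 state(s) q7 are never visited.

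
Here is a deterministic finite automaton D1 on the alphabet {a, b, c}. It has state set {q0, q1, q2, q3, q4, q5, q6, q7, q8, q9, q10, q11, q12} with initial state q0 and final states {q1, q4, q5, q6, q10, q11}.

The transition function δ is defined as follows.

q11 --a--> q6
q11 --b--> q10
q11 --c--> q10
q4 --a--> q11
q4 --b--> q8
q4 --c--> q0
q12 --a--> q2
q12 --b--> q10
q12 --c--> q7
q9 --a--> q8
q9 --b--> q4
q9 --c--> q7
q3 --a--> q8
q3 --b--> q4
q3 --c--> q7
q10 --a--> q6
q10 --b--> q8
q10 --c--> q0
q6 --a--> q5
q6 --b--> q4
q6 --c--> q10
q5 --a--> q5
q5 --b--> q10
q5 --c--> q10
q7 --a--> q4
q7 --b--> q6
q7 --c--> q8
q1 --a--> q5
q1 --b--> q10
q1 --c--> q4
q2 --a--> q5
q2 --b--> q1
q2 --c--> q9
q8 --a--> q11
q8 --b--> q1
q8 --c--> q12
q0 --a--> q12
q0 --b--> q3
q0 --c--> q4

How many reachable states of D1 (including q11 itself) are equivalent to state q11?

4

Start with accepting vs non-accepting: {q1,q4,q5,q6,q10,q11} | {q0,q2,q3,q7,q8,q9,q12}.
Refine {q1,q4,q5,q6,q10,q11} on symbol b: members go to different blocks, giving {q1,q5,q6,q11} and {q4,q10}.
Split {q0,q2,q3,q7,q8,q9,q12} by δ(·,a) → {q0,q3,q9,q12} and {q2,q8} and {q7}.
On input a, block {q0,q3,q9,q12} splits into {q3,q9,q12} and {q0}.
Stable partition: {q1,q5,q6,q11} | {q3,q9,q12} | {q4,q10} | {q2,q8} | {q7} | {q0} — 6 equivalence classes.
State q11 belongs to the block {q1,q5,q6,q11}, which has 4 states.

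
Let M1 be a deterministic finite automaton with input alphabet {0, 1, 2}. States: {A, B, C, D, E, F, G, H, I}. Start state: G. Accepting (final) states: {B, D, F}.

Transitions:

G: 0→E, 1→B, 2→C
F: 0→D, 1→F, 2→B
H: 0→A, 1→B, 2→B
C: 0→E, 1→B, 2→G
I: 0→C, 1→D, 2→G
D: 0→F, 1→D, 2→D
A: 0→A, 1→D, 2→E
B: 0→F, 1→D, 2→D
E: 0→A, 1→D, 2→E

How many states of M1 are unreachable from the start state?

Starting at G and following transitions, the reachable set is {A, B, C, D, E, F, G}. That leaves H, I unreachable — 2 in total.

2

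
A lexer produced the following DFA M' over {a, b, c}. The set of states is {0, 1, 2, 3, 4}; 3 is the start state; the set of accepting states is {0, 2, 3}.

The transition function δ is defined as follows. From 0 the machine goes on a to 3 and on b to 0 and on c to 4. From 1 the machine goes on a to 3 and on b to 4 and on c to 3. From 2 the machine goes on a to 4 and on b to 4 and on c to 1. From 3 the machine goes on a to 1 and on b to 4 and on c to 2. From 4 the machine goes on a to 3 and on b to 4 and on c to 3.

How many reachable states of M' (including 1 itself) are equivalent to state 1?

2

Reachable states from the start: {1,2,3,4}. Unreachable: {0} — drop them.
P0 = {2,3} | {1,4}.
On input c, block {2,3} splits into {2} and {3}.
The partition is now stable with 3 blocks: {2} | {1,4} | {3}.
The equivalence class containing 1 is {1,4}, of size 2.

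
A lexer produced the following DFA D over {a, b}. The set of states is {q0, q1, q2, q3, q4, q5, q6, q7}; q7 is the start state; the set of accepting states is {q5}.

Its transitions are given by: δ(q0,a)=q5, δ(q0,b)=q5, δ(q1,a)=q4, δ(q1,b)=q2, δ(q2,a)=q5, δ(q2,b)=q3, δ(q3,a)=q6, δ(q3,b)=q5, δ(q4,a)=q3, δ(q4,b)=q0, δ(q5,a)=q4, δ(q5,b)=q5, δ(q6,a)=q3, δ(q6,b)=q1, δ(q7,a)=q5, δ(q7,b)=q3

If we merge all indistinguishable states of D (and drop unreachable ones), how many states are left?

7

Every state is reachable, so we keep all 8.
Initial partition by acceptance: {q5} | {q0,q1,q2,q3,q4,q6,q7}.
Refine {q0,q1,q2,q3,q4,q6,q7} on symbol a: members go to different blocks, giving {q1,q3,q4,q6} and {q0,q2,q7}.
Refine {q1,q3,q4,q6} on symbol b: members go to different blocks, giving {q1,q4} and {q3} and {q6}.
On input a, block {q1,q4} splits into {q1} and {q4}.
On input b, block {q0,q2,q7} splits into {q2,q7} and {q0}.
Stable partition: {q5} | {q1} | {q2,q7} | {q3} | {q6} | {q4} | {q0} — 7 equivalence classes.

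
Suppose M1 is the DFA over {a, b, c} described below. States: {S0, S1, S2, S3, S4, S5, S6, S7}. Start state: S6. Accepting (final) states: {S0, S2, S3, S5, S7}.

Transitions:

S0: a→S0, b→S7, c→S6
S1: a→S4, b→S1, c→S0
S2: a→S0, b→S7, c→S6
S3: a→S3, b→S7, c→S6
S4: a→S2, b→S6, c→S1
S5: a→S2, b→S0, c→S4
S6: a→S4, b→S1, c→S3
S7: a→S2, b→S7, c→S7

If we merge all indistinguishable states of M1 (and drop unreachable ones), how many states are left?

4

States {S5} cannot be reached from the start state, so discard them.
Start with accepting vs non-accepting: {S0,S2,S3,S7} | {S1,S4,S6}.
Refine {S0,S2,S3,S7} on symbol c: members go to different blocks, giving {S0,S2,S3} and {S7}.
Split {S1,S4,S6} by δ(·,a) → {S1,S6} and {S4}.
Stable partition: {S0,S2,S3} | {S1,S6} | {S7} | {S4} — 4 equivalence classes.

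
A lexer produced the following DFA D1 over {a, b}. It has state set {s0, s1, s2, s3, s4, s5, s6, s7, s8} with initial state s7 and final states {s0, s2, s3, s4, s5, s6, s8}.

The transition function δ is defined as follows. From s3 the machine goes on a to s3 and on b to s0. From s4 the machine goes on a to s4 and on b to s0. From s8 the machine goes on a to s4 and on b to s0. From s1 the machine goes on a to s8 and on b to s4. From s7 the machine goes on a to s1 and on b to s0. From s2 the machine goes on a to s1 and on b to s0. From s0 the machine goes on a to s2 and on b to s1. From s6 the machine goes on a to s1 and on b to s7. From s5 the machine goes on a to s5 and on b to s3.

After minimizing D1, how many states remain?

5

First remove the unreachable states {s3,s5,s6}; 6 states remain.
Start with accepting vs non-accepting: {s0,s2,s4,s8} | {s1,s7}.
Split {s0,s2,s4,s8} by δ(·,a) → {s0,s4,s8} and {s2}.
On input a, block {s0,s4,s8} splits into {s4,s8} and {s0}.
Refine {s1,s7} on symbol a: members go to different blocks, giving {s1} and {s7}.
The partition is now stable with 5 blocks: {s4,s8} | {s1} | {s2} | {s0} | {s7}.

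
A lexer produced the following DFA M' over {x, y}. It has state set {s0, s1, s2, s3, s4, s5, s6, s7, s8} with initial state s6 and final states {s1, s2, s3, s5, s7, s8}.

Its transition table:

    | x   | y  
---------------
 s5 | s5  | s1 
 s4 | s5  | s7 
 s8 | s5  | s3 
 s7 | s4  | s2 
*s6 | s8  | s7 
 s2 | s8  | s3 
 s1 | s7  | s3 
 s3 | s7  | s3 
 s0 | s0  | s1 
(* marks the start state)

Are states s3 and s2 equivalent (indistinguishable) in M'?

No

States {s0} cannot be reached from the start state, so discard them.
Start with accepting vs non-accepting: {s1,s2,s3,s5,s7,s8} | {s4,s6}.
Split {s1,s2,s3,s5,s7,s8} by δ(·,x) → {s1,s2,s3,s5,s8} and {s7}.
Split {s1,s2,s3,s5,s8} by δ(·,x) → {s2,s5,s8} and {s1,s3}.
The partition is now stable with 4 blocks: {s2,s5,s8} | {s4,s6} | {s7} | {s1,s3}.
s3 and s2 end up in different blocks, so they are distinguishable. For instance, the string 'xx' is accepted from only s2.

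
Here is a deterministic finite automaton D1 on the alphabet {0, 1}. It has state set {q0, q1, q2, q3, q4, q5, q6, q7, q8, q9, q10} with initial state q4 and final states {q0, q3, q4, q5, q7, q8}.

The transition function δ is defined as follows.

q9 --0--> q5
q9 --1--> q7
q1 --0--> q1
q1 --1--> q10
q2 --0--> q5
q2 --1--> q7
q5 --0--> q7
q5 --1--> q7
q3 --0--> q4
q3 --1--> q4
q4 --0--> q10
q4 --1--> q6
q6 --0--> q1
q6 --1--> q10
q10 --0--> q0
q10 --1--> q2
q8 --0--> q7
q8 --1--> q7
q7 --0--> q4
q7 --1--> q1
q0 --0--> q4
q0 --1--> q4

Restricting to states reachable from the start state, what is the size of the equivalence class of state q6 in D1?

2

Reachable states from the start: {q0,q1,q2,q4,q5,q6,q7,q10}. Unreachable: {q3,q8,q9} — drop them.
Start with accepting vs non-accepting: {q0,q4,q5,q7} | {q1,q2,q6,q10}.
Refine {q0,q4,q5,q7} on symbol 0: members go to different blocks, giving {q0,q5,q7} and {q4}.
Refine {q0,q5,q7} on symbol 0: members go to different blocks, giving {q0,q7} and {q5}.
Refine {q0,q7} on symbol 1: members go to different blocks, giving {q0} and {q7}.
Refine {q1,q2,q6,q10} on symbol 0: members go to different blocks, giving {q1,q6} and {q2} and {q10}.
No further refinement is possible. Final partition (7 blocks): {q0} | {q1,q6} | {q4} | {q5} | {q7} | {q2} | {q10}.
The equivalence class containing q6 is {q1,q6}, of size 2.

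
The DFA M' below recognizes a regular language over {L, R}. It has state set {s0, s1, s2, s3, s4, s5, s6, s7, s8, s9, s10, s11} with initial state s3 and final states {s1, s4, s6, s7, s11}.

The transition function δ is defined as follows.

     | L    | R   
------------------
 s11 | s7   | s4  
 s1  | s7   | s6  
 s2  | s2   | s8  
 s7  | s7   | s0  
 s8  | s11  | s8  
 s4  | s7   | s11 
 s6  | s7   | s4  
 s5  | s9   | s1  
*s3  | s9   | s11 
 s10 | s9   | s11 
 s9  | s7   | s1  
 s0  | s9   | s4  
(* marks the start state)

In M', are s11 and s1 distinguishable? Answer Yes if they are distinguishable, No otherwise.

No

Reachable states from the start: {s0,s1,s3,s4,s6,s7,s9,s11}. Unreachable: {s2,s5,s8,s10} — drop them.
Initial partition by acceptance: {s1,s4,s6,s7,s11} | {s0,s3,s9}.
Refine {s1,s4,s6,s7,s11} on symbol R: members go to different blocks, giving {s1,s4,s6,s11} and {s7}.
Refine {s0,s3,s9} on symbol L: members go to different blocks, giving {s0,s3} and {s9}.
Stable partition: {s1,s4,s6,s11} | {s0,s3} | {s7} | {s9} — 4 equivalence classes.
s11 and s1 lie in the same block of the stable partition, so they are equivalent — no string distinguishes them.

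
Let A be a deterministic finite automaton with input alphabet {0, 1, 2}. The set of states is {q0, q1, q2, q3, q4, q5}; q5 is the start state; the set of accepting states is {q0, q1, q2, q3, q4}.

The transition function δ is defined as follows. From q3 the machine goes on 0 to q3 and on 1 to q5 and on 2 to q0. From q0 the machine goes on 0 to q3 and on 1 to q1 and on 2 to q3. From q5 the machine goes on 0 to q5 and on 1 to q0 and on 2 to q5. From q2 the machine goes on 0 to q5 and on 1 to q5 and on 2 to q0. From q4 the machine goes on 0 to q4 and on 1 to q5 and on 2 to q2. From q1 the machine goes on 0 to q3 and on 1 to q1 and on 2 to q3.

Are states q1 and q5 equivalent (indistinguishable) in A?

No

Reachable states from the start: {q0,q1,q3,q5}. Unreachable: {q2,q4} — drop them.
Start with accepting vs non-accepting: {q0,q1,q3} | {q5}.
On input 1, block {q0,q1,q3} splits into {q0,q1} and {q3}.
The partition is now stable with 3 blocks: {q0,q1} | {q5} | {q3}.
q1 and q5 end up in different blocks, so they are distinguishable. For instance, the string 'ε' is accepted from only q1.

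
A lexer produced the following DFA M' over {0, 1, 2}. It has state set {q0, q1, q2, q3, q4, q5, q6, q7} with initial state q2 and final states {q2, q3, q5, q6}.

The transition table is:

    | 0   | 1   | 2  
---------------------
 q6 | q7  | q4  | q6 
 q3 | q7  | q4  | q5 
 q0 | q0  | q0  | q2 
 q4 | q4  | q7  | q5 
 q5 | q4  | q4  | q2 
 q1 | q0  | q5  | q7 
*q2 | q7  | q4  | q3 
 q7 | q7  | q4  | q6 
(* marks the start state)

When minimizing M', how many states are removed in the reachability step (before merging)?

Starting at q2 and following transitions, the reachable set is {q2, q3, q4, q5, q6, q7}. That leaves q0, q1 unreachable — 2 in total.

2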